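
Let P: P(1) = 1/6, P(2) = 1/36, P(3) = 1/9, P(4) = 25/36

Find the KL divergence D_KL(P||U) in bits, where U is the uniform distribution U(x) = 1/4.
0.7080 bits

U(i) = 1/4 for all i

D_KL(P||U) = Σ P(x) log₂(P(x) / (1/4))
           = Σ P(x) log₂(P(x)) + log₂(4)
           = log₂(4) - H(P)

H(P) = -Σ P(x) log₂(P(x)):
  -P(1)·log₂(P(1)) = -(1/6)·log₂(1/6) = 0.43083
  -P(2)·log₂(P(2)) = -(1/36)·log₂(1/36) = 0.14361
  -P(3)·log₂(P(3)) = -(1/9)·log₂(1/9) = 0.35221
  -P(4)·log₂(P(4)) = -(25/36)·log₂(25/36) = 0.36533
H(P) = 0.43083 + 0.14361 + 0.35221 + 0.36533 = 1.29198 bits

log₂(4) = 2.00000 bits

D_KL(P||U) = 2.00000 - 1.29198 = 0.70802 ≈ 0.7080 bits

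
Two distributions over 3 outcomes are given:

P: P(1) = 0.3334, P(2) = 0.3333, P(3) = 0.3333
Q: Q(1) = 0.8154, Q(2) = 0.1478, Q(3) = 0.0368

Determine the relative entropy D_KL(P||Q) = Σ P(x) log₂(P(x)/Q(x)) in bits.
1.0204 bits

D_KL(P||Q) = Σ P(x) log₂(P(x)/Q(x))

Computing term by term:
  P(1)·log₂(P(1)/Q(1)) = 0.3334·log₂(0.3334/0.8154) = -0.43017
  P(2)·log₂(P(2)/Q(2)) = 0.3333·log₂(0.3333/0.1478) = 0.39102
  P(3)·log₂(P(3)/Q(3)) = 0.3333·log₂(0.3333/0.0368) = 1.05958

D_KL(P||Q) = -0.43017 + 0.39102 + 1.05958 = 1.02043 ≈ 1.0204 bits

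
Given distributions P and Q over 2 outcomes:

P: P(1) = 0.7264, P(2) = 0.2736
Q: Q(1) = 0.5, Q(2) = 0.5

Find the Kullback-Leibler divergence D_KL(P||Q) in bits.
0.1534 bits

D_KL(P||Q) = Σ P(x) log₂(P(x)/Q(x))

Computing term by term:
  P(1)·log₂(P(1)/Q(1)) = 0.7264·log₂(0.7264/0.5) = 0.39141
  P(2)·log₂(P(2)/Q(2)) = 0.2736·log₂(0.2736/0.5) = -0.23799

D_KL(P||Q) = 0.39141 - 0.23799 = 0.15342 ≈ 0.1534 bits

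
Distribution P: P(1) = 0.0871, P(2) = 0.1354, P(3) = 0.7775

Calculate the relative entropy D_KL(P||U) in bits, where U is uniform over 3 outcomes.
0.6054 bits

U(i) = 1/3 for all i

D_KL(P||U) = Σ P(x) log₂(P(x) / (1/3))
           = Σ P(x) log₂(P(x)) + log₂(3)
           = log₂(3) - H(P)

H(P) = -Σ P(x) log₂(P(x)):
  -P(1)·log₂(P(1)) = -(0.0871)·log₂(0.0871) = 0.30670
  -P(2)·log₂(P(2)) = -(0.1354)·log₂(0.1354) = 0.39059
  -P(3)·log₂(P(3)) = -(0.7775)·log₂(0.7775) = 0.28230
H(P) = 0.30670 + 0.39059 + 0.28230 = 0.97959 bits

log₂(3) = 1.58496 bits

D_KL(P||U) = 1.58496 - 0.97959 = 0.60537 ≈ 0.6054 bits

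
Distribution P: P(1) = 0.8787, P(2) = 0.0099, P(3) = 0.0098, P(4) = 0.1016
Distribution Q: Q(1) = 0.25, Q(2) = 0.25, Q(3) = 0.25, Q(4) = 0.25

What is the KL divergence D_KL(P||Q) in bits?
1.3696 bits

D_KL(P||Q) = Σ P(x) log₂(P(x)/Q(x))

Computing term by term:
  P(1)·log₂(P(1)/Q(1)) = 0.8787·log₂(0.8787/0.25) = 1.59347
  P(2)·log₂(P(2)/Q(2)) = 0.0099·log₂(0.0099/0.25) = -0.04612
  P(3)·log₂(P(3)/Q(3)) = 0.0098·log₂(0.0098/0.25) = -0.04580
  P(4)·log₂(P(4)/Q(4)) = 0.1016·log₂(0.1016/0.25) = -0.13198

D_KL(P||Q) = 1.59347 - 0.04612 - 0.04580 - 0.13198 = 1.36957 ≈ 1.3696 bits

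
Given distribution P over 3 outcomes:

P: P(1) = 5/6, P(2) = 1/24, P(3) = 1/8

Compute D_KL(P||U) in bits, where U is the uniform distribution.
0.7997 bits

U(i) = 1/3 for all i

D_KL(P||U) = Σ P(x) log₂(P(x) / (1/3))
           = Σ P(x) log₂(P(x)) + log₂(3)
           = log₂(3) - H(P)

H(P) = -Σ P(x) log₂(P(x)):
  -P(1)·log₂(P(1)) = -(5/6)·log₂(5/6) = 0.21920
  -P(2)·log₂(P(2)) = -(1/24)·log₂(1/24) = 0.19104
  -P(3)·log₂(P(3)) = -(1/8)·log₂(1/8) = 0.37500
H(P) = 0.21920 + 0.19104 + 0.37500 = 0.78524 bits

log₂(3) = 1.58496 bits

D_KL(P||U) = 1.58496 - 0.78524 = 0.79972 ≈ 0.7997 bits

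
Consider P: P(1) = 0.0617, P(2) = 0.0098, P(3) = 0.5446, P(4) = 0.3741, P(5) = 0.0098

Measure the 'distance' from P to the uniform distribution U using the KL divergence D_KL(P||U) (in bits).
0.9351 bits

U(i) = 1/5 for all i

D_KL(P||U) = Σ P(x) log₂(P(x) / (1/5))
           = Σ P(x) log₂(P(x)) + log₂(5)
           = log₂(5) - H(P)

H(P) = -Σ P(x) log₂(P(x)):
  -P(1)·log₂(P(1)) = -(0.0617)·log₂(0.0617) = 0.24795
  -P(2)·log₂(P(2)) = -(0.0098)·log₂(0.0098) = 0.06540
  -P(3)·log₂(P(3)) = -(0.5446)·log₂(0.5446) = 0.47747
  -P(4)·log₂(P(4)) = -(0.3741)·log₂(0.3741) = 0.53066
  -P(5)·log₂(P(5)) = -(0.0098)·log₂(0.0098) = 0.06540
H(P) = 0.24795 + 0.06540 + 0.47747 + 0.53066 + 0.06540 = 1.38688 bits

log₂(5) = 2.32193 bits

D_KL(P||U) = 2.32193 - 1.38688 = 0.93505 ≈ 0.9351 bits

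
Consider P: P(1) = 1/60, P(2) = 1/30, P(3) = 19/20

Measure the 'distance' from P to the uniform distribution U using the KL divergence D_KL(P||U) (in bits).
1.2527 bits

U(i) = 1/3 for all i

D_KL(P||U) = Σ P(x) log₂(P(x) / (1/3))
           = Σ P(x) log₂(P(x)) + log₂(3)
           = log₂(3) - H(P)

H(P) = -Σ P(x) log₂(P(x)):
  -P(1)·log₂(P(1)) = -(1/60)·log₂(1/60) = 0.09845
  -P(2)·log₂(P(2)) = -(1/30)·log₂(1/30) = 0.16356
  -P(3)·log₂(P(3)) = -(19/20)·log₂(19/20) = 0.07030
H(P) = 0.09845 + 0.16356 + 0.07030 = 0.33231 bits

log₂(3) = 1.58496 bits

D_KL(P||U) = 1.58496 - 0.33231 = 1.25265 ≈ 1.2527 bits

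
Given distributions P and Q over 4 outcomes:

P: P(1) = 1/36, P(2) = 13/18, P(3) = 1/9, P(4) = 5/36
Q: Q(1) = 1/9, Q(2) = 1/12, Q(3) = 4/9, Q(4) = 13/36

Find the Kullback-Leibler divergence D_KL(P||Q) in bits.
1.7808 bits

D_KL(P||Q) = Σ P(x) log₂(P(x)/Q(x))

Computing term by term:
  P(1)·log₂(P(1)/Q(1)) = (1/36)·log₂((1/36)/(1/9)) = -0.05556
  P(2)·log₂(P(2)/Q(2)) = (13/18)·log₂((13/18)/(1/12)) = 2.25007
  P(3)·log₂(P(3)/Q(3)) = (1/9)·log₂((1/9)/(4/9)) = -0.22222
  P(4)·log₂(P(4)/Q(4)) = (5/36)·log₂((5/36)/(13/36)) = -0.19146

D_KL(P||Q) = -0.05556 + 2.25007 - 0.22222 - 0.19146 = 1.78083 ≈ 1.7808 bits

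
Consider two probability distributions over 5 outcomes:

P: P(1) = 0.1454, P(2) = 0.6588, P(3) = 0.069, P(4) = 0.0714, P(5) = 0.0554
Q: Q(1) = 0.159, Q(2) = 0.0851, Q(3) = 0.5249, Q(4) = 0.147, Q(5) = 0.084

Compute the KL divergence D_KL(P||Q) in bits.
1.6168 bits

D_KL(P||Q) = Σ P(x) log₂(P(x)/Q(x))

Computing term by term:
  P(1)·log₂(P(1)/Q(1)) = 0.1454·log₂(0.1454/0.159) = -0.01876
  P(2)·log₂(P(2)/Q(2)) = 0.6588·log₂(0.6588/0.0851) = 1.94518
  P(3)·log₂(P(3)/Q(3)) = 0.069·log₂(0.069/0.5249) = -0.20199
  P(4)·log₂(P(4)/Q(4)) = 0.0714·log₂(0.0714/0.147) = -0.07439
  P(5)·log₂(P(5)/Q(5)) = 0.0554·log₂(0.0554/0.084) = -0.03327

D_KL(P||Q) = -0.01876 + 1.94518 - 0.20199 - 0.07439 - 0.03327 = 1.61677 ≈ 1.6168 bits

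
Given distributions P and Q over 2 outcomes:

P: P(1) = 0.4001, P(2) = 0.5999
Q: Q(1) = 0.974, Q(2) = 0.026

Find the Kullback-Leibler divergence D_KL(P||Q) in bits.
2.2029 bits

D_KL(P||Q) = Σ P(x) log₂(P(x)/Q(x))

Computing term by term:
  P(1)·log₂(P(1)/Q(1)) = 0.4001·log₂(0.4001/0.974) = -0.51355
  P(2)·log₂(P(2)/Q(2)) = 0.5999·log₂(0.5999/0.026) = 2.71643

D_KL(P||Q) = -0.51355 + 2.71643 = 2.20288 ≈ 2.2029 bits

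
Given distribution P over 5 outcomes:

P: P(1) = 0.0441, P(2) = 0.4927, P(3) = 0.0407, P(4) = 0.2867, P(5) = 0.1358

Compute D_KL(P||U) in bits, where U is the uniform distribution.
0.5243 bits

U(i) = 1/5 for all i

D_KL(P||U) = Σ P(x) log₂(P(x) / (1/5))
           = Σ P(x) log₂(P(x)) + log₂(5)
           = log₂(5) - H(P)

H(P) = -Σ P(x) log₂(P(x)):
  -P(1)·log₂(P(1)) = -(0.0441)·log₂(0.0441) = 0.19859
  -P(2)·log₂(P(2)) = -(0.4927)·log₂(0.4927) = 0.50315
  -P(3)·log₂(P(3)) = -(0.0407)·log₂(0.0407) = 0.18799
  -P(4)·log₂(P(4)) = -(0.2867)·log₂(0.2867) = 0.51674
  -P(5)·log₂(P(5)) = -(0.1358)·log₂(0.1358) = 0.39116
H(P) = 0.19859 + 0.50315 + 0.18799 + 0.51674 + 0.39116 = 1.79763 bits

log₂(5) = 2.32193 bits

D_KL(P||U) = 2.32193 - 1.79763 = 0.52430 ≈ 0.5243 bits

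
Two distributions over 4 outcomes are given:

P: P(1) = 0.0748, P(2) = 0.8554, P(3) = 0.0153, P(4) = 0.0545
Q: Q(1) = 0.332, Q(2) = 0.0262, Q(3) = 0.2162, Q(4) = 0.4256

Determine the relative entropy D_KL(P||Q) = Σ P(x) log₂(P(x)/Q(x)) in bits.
3.9209 bits

D_KL(P||Q) = Σ P(x) log₂(P(x)/Q(x))

Computing term by term:
  P(1)·log₂(P(1)/Q(1)) = 0.0748·log₂(0.0748/0.332) = -0.16083
  P(2)·log₂(P(2)/Q(2)) = 0.8554·log₂(0.8554/0.0262) = 4.30177
  P(3)·log₂(P(3)/Q(3)) = 0.0153·log₂(0.0153/0.2162) = -0.05846
  P(4)·log₂(P(4)/Q(4)) = 0.0545·log₂(0.0545/0.4256) = -0.16160

D_KL(P||Q) = -0.16083 + 4.30177 - 0.05846 - 0.16160 = 3.92088 ≈ 3.9209 bits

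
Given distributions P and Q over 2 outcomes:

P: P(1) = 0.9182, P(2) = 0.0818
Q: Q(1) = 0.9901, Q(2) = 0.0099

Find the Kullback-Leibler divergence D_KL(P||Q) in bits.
0.1493 bits

D_KL(P||Q) = Σ P(x) log₂(P(x)/Q(x))

Computing term by term:
  P(1)·log₂(P(1)/Q(1)) = 0.9182·log₂(0.9182/0.9901) = -0.09987
  P(2)·log₂(P(2)/Q(2)) = 0.0818·log₂(0.0818/0.0099) = 0.24921

D_KL(P||Q) = -0.09987 + 0.24921 = 0.14934 ≈ 0.1493 bits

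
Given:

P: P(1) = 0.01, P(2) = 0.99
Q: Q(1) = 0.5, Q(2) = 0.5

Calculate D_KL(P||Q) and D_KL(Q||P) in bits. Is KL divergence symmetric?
D_KL(P||Q) = 0.9192 bits, D_KL(Q||P) = 2.3292 bits. No, KL divergence is not symmetric.

D_KL(P||Q) = Σ P(x) log₂(P(x)/Q(x))

Computing term by term:
  P(1)·log₂(P(1)/Q(1)) = 0.01·log₂(0.01/0.5) = -0.05644
  P(2)·log₂(P(2)/Q(2)) = 0.99·log₂(0.99/0.5) = 0.97565

D_KL(P||Q) = -0.05644 + 0.97565 = 0.91921 ≈ 0.9192 bits

D_KL(Q||P) = Σ Q(x) log₂(Q(x)/P(x))

Computing term by term:
  Q(1)·log₂(Q(1)/P(1)) = 0.5·log₂(0.5/0.01) = 2.82193
  Q(2)·log₂(Q(2)/P(2)) = 0.5·log₂(0.5/0.99) = -0.49275

D_KL(Q||P) = 2.82193 - 0.49275 = 2.32918 ≈ 2.3292 bits

These are NOT equal (difference: 1.4100 bits). KL divergence is asymmetric: D_KL(P||Q) ≠ D_KL(Q||P) in general.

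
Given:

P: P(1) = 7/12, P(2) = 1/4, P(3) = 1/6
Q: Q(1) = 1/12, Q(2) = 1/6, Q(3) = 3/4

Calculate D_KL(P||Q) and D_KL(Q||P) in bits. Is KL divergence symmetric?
D_KL(P||Q) = 1.4222 bits, D_KL(Q||P) = 1.2960 bits. No, KL divergence is not symmetric.

D_KL(P||Q) = Σ P(x) log₂(P(x)/Q(x))

Computing term by term:
  P(1)·log₂(P(1)/Q(1)) = (7/12)·log₂((7/12)/(1/12)) = 1.63762
  P(2)·log₂(P(2)/Q(2)) = (1/4)·log₂((1/4)/(1/6)) = 0.14624
  P(3)·log₂(P(3)/Q(3)) = (1/6)·log₂((1/6)/(3/4)) = -0.36165

D_KL(P||Q) = 1.63762 + 0.14624 - 0.36165 = 1.42221 ≈ 1.4222 bits

D_KL(Q||P) = Σ Q(x) log₂(Q(x)/P(x))

Computing term by term:
  Q(1)·log₂(Q(1)/P(1)) = (1/12)·log₂((1/12)/(7/12)) = -0.23395
  Q(2)·log₂(Q(2)/P(2)) = (1/6)·log₂((1/6)/(1/4)) = -0.09749
  Q(3)·log₂(Q(3)/P(3)) = (3/4)·log₂((3/4)/(1/6)) = 1.62744

D_KL(Q||P) = -0.23395 - 0.09749 + 1.62744 = 1.29600 ≈ 1.2960 bits

These are NOT equal (difference: 0.1262 bits). KL divergence is asymmetric: D_KL(P||Q) ≠ D_KL(Q||P) in general.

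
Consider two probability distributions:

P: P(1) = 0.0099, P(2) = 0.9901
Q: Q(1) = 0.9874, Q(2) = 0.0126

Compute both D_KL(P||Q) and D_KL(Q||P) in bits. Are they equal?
D_KL(P||Q) = 6.1680 bits, D_KL(Q||P) = 6.4771 bits. No, they are not equal.

D_KL(P||Q) = Σ P(x) log₂(P(x)/Q(x))

Computing term by term:
  P(1)·log₂(P(1)/Q(1)) = 0.0099·log₂(0.0099/0.9874) = -0.06574
  P(2)·log₂(P(2)/Q(2)) = 0.9901·log₂(0.9901/0.0126) = 6.23375

D_KL(P||Q) = -0.06574 + 6.23375 = 6.16801 ≈ 6.1680 bits

D_KL(Q||P) = Σ Q(x) log₂(Q(x)/P(x))

Computing term by term:
  Q(1)·log₂(Q(1)/P(1)) = 0.9874·log₂(0.9874/0.0099) = 6.55640
  Q(2)·log₂(Q(2)/P(2)) = 0.0126·log₂(0.0126/0.9901) = -0.07933

D_KL(Q||P) = 6.55640 - 0.07933 = 6.47707 ≈ 6.4771 bits

These are NOT equal (difference: 0.3091 bits). KL divergence is asymmetric: D_KL(P||Q) ≠ D_KL(Q||P) in general.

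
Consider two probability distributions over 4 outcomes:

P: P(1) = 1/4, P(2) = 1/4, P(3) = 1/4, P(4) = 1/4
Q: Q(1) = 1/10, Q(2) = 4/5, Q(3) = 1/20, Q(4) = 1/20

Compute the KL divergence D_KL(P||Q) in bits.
1.0719 bits

D_KL(P||Q) = Σ P(x) log₂(P(x)/Q(x))

Computing term by term:
  P(1)·log₂(P(1)/Q(1)) = (1/4)·log₂((1/4)/(1/10)) = 0.33048
  P(2)·log₂(P(2)/Q(2)) = (1/4)·log₂((1/4)/(4/5)) = -0.41952
  P(3)·log₂(P(3)/Q(3)) = (1/4)·log₂((1/4)/(1/20)) = 0.58048
  P(4)·log₂(P(4)/Q(4)) = (1/4)·log₂((1/4)/(1/20)) = 0.58048

D_KL(P||Q) = 0.33048 - 0.41952 + 0.58048 + 0.58048 = 1.07192 ≈ 1.0719 bits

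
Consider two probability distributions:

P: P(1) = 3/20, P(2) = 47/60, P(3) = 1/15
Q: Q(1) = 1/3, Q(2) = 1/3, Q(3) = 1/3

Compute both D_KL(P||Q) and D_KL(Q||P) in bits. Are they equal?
D_KL(P||Q) = 0.6380 bits, D_KL(Q||P) = 0.7471 bits. No, they are not equal.

D_KL(P||Q) = Σ P(x) log₂(P(x)/Q(x))

Computing term by term:
  P(1)·log₂(P(1)/Q(1)) = (3/20)·log₂((3/20)/(1/3)) = -0.17280
  P(2)·log₂(P(2)/Q(2)) = (47/60)·log₂((47/60)/(1/3)) = 0.96558
  P(3)·log₂(P(3)/Q(3)) = (1/15)·log₂((1/15)/(1/3)) = -0.15480

D_KL(P||Q) = -0.17280 + 0.96558 - 0.15480 = 0.63798 ≈ 0.6380 bits

D_KL(Q||P) = Σ Q(x) log₂(Q(x)/P(x))

Computing term by term:
  Q(1)·log₂(Q(1)/P(1)) = (1/3)·log₂((1/3)/(3/20)) = 0.38400
  Q(2)·log₂(Q(2)/P(2)) = (1/3)·log₂((1/3)/(47/60)) = -0.41089
  Q(3)·log₂(Q(3)/P(3)) = (1/3)·log₂((1/3)/(1/15)) = 0.77398

D_KL(Q||P) = 0.38400 - 0.41089 + 0.77398 = 0.74709 ≈ 0.7471 bits

These are NOT equal (difference: 0.1091 bits). KL divergence is asymmetric: D_KL(P||Q) ≠ D_KL(Q||P) in general.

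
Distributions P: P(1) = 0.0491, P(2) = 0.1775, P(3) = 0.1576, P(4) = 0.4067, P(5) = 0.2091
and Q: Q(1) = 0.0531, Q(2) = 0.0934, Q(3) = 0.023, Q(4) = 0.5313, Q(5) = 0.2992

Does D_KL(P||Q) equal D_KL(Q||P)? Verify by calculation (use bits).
D_KL(P||Q) = 0.3316 bits, D_KL(Q||P) = 0.2151 bits. No — D_KL(P||Q) ≠ D_KL(Q||P) for this pair.

D_KL(P||Q) = Σ P(x) log₂(P(x)/Q(x))

Computing term by term:
  P(1)·log₂(P(1)/Q(1)) = 0.0491·log₂(0.0491/0.0531) = -0.00555
  P(2)·log₂(P(2)/Q(2)) = 0.1775·log₂(0.1775/0.0934) = 0.16442
  P(3)·log₂(P(3)/Q(3)) = 0.1576·log₂(0.1576/0.023) = 0.43759
  P(4)·log₂(P(4)/Q(4)) = 0.4067·log₂(0.4067/0.5313) = -0.15681
  P(5)·log₂(P(5)/Q(5)) = 0.2091·log₂(0.2091/0.2992) = -0.10809

D_KL(P||Q) = -0.00555 + 0.16442 + 0.43759 - 0.15681 - 0.10809 = 0.33156 ≈ 0.3316 bits

D_KL(Q||P) = Σ Q(x) log₂(Q(x)/P(x))

Computing term by term:
  Q(1)·log₂(Q(1)/P(1)) = 0.0531·log₂(0.0531/0.0491) = 0.00600
  Q(2)·log₂(Q(2)/P(2)) = 0.0934·log₂(0.0934/0.1775) = -0.08652
  Q(3)·log₂(Q(3)/P(3)) = 0.023·log₂(0.023/0.1576) = -0.06386
  Q(4)·log₂(Q(4)/P(4)) = 0.5313·log₂(0.5313/0.4067) = 0.20485
  Q(5)·log₂(Q(5)/P(5)) = 0.2992·log₂(0.2992/0.2091) = 0.15466

D_KL(Q||P) = 0.00600 - 0.08652 - 0.06386 + 0.20485 + 0.15466 = 0.21513 ≈ 0.2151 bits

These are NOT equal (difference: 0.1165 bits). KL divergence is asymmetric: D_KL(P||Q) ≠ D_KL(Q||P) in general.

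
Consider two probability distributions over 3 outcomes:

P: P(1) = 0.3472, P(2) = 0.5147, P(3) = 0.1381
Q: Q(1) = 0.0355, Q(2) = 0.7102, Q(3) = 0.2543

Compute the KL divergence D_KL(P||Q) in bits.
0.7815 bits

D_KL(P||Q) = Σ P(x) log₂(P(x)/Q(x))

Computing term by term:
  P(1)·log₂(P(1)/Q(1)) = 0.3472·log₂(0.3472/0.0355) = 1.14224
  P(2)·log₂(P(2)/Q(2)) = 0.5147·log₂(0.5147/0.7102) = -0.23907
  P(3)·log₂(P(3)/Q(3)) = 0.1381·log₂(0.1381/0.2543) = -0.12164

D_KL(P||Q) = 1.14224 - 0.23907 - 0.12164 = 0.78153 ≈ 0.7815 bits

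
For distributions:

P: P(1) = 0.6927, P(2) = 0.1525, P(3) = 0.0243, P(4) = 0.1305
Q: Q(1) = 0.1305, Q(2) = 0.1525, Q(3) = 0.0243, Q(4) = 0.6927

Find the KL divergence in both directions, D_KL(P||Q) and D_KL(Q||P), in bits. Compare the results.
D_KL(P||Q) = 1.3539 bits, D_KL(Q||P) = 1.3539 bits. The two directions give exactly the same value for this pair.

D_KL(P||Q) = Σ P(x) log₂(P(x)/Q(x))

Computing term by term:
  P(1)·log₂(P(1)/Q(1)) = 0.6927·log₂(0.6927/0.1305) = 1.66815
  P(2)·log₂(P(2)/Q(2)) = 0.1525·log₂(0.1525/0.1525) = 0.00000
  P(3)·log₂(P(3)/Q(3)) = 0.0243·log₂(0.0243/0.0243) = 0.00000
  P(4)·log₂(P(4)/Q(4)) = 0.1305·log₂(0.1305/0.6927) = -0.31427

D_KL(P||Q) = 1.66815 + 0.00000 + 0.00000 - 0.31427 = 1.35388 ≈ 1.3539 bits

D_KL(Q||P) = Σ Q(x) log₂(Q(x)/P(x))

Computing term by term:
  Q(1)·log₂(Q(1)/P(1)) = 0.1305·log₂(0.1305/0.6927) = -0.31427
  Q(2)·log₂(Q(2)/P(2)) = 0.1525·log₂(0.1525/0.1525) = 0.00000
  Q(3)·log₂(Q(3)/P(3)) = 0.0243·log₂(0.0243/0.0243) = 0.00000
  Q(4)·log₂(Q(4)/P(4)) = 0.6927·log₂(0.6927/0.1305) = 1.66815

D_KL(Q||P) = -0.31427 + 0.00000 + 0.00000 + 1.66815 = 1.35388 ≈ 1.3539 bits

These ARE equal here. Q is P with outcomes relabeled (Q(1) = P(4), Q(4) = P(1)) by a relabeling that is its own inverse, so the two sums contain exactly the same terms in a different order. This is a special case — KL divergence is not symmetric in general: D_KL(P||Q) ≠ D_KL(Q||P) for most P, Q.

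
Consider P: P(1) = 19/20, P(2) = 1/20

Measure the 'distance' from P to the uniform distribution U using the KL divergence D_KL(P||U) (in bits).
0.7136 bits

U(i) = 1/2 for all i

D_KL(P||U) = Σ P(x) log₂(P(x) / (1/2))
           = Σ P(x) log₂(P(x)) + log₂(2)
           = log₂(2) - H(P)

H(P) = -Σ P(x) log₂(P(x)):
  -P(1)·log₂(P(1)) = -(19/20)·log₂(19/20) = 0.07030
  -P(2)·log₂(P(2)) = -(1/20)·log₂(1/20) = 0.21610
H(P) = 0.07030 + 0.21610 = 0.28640 bits

log₂(2) = 1.00000 bits

D_KL(P||U) = 1.00000 - 0.28640 = 0.71360 ≈ 0.7136 bits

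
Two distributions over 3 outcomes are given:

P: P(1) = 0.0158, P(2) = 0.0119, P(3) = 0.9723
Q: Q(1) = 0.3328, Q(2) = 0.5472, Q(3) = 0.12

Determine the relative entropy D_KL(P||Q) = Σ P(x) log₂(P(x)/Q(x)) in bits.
2.7996 bits

D_KL(P||Q) = Σ P(x) log₂(P(x)/Q(x))

Computing term by term:
  P(1)·log₂(P(1)/Q(1)) = 0.0158·log₂(0.0158/0.3328) = -0.06947
  P(2)·log₂(P(2)/Q(2)) = 0.0119·log₂(0.0119/0.5472) = -0.06572
  P(3)·log₂(P(3)/Q(3)) = 0.9723·log₂(0.9723/0.12) = 2.93476

D_KL(P||Q) = -0.06947 - 0.06572 + 2.93476 = 2.79957 ≈ 2.7996 bits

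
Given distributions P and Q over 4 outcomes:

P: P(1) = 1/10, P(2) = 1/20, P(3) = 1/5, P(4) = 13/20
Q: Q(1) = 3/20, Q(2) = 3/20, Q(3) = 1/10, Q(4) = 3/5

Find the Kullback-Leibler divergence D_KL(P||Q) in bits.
0.1373 bits

D_KL(P||Q) = Σ P(x) log₂(P(x)/Q(x))

Computing term by term:
  P(1)·log₂(P(1)/Q(1)) = (1/10)·log₂((1/10)/(3/20)) = -0.05850
  P(2)·log₂(P(2)/Q(2)) = (1/20)·log₂((1/20)/(3/20)) = -0.07925
  P(3)·log₂(P(3)/Q(3)) = (1/5)·log₂((1/5)/(1/10)) = 0.20000
  P(4)·log₂(P(4)/Q(4)) = (13/20)·log₂((13/20)/(3/5)) = 0.07506

D_KL(P||Q) = -0.05850 - 0.07925 + 0.20000 + 0.07506 = 0.13731 ≈ 0.1373 bits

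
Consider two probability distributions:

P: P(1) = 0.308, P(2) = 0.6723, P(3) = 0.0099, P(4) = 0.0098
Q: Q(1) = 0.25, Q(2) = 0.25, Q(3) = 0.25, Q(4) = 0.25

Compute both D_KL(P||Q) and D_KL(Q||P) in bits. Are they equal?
D_KL(P||Q) = 0.9603 bits, D_KL(Q||P) = 1.9008 bits. No, they are not equal.

D_KL(P||Q) = Σ P(x) log₂(P(x)/Q(x))

Computing term by term:
  P(1)·log₂(P(1)/Q(1)) = 0.308·log₂(0.308/0.25) = 0.09271
  P(2)·log₂(P(2)/Q(2)) = 0.6723·log₂(0.6723/0.25) = 0.95949
  P(3)·log₂(P(3)/Q(3)) = 0.0099·log₂(0.0099/0.25) = -0.04612
  P(4)·log₂(P(4)/Q(4)) = 0.0098·log₂(0.0098/0.25) = -0.04580

D_KL(P||Q) = 0.09271 + 0.95949 - 0.04612 - 0.04580 = 0.96028 ≈ 0.9603 bits

D_KL(Q||P) = Σ Q(x) log₂(Q(x)/P(x))

Computing term by term:
  Q(1)·log₂(Q(1)/P(1)) = 0.25·log₂(0.25/0.308) = -0.07525
  Q(2)·log₂(Q(2)/P(2)) = 0.25·log₂(0.25/0.6723) = -0.35679
  Q(3)·log₂(Q(3)/P(3)) = 0.25·log₂(0.25/0.0099) = 1.16459
  Q(4)·log₂(Q(4)/P(4)) = 0.25·log₂(0.25/0.0098) = 1.16825

D_KL(Q||P) = -0.07525 - 0.35679 + 1.16459 + 1.16825 = 1.90080 ≈ 1.9008 bits

These are NOT equal (difference: 0.9405 bits). KL divergence is asymmetric: D_KL(P||Q) ≠ D_KL(Q||P) in general.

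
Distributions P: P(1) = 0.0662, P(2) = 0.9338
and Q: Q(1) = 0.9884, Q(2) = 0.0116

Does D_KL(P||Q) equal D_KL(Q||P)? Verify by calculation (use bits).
D_KL(P||Q) = 5.6536 bits, D_KL(Q||P) = 3.7815 bits. No — D_KL(P||Q) ≠ D_KL(Q||P) for this pair.

D_KL(P||Q) = Σ P(x) log₂(P(x)/Q(x))

Computing term by term:
  P(1)·log₂(P(1)/Q(1)) = 0.0662·log₂(0.0662/0.9884) = -0.25819
  P(2)·log₂(P(2)/Q(2)) = 0.9338·log₂(0.9338/0.0116) = 5.91181

D_KL(P||Q) = -0.25819 + 5.91181 = 5.65362 ≈ 5.6536 bits

D_KL(Q||P) = Σ Q(x) log₂(Q(x)/P(x))

Computing term by term:
  Q(1)·log₂(Q(1)/P(1)) = 0.9884·log₂(0.9884/0.0662) = 3.85495
  Q(2)·log₂(Q(2)/P(2)) = 0.0116·log₂(0.0116/0.9338) = -0.07344

D_KL(Q||P) = 3.85495 - 0.07344 = 3.78151 ≈ 3.7815 bits

These are NOT equal (difference: 1.8721 bits). KL divergence is asymmetric: D_KL(P||Q) ≠ D_KL(Q||P) in general.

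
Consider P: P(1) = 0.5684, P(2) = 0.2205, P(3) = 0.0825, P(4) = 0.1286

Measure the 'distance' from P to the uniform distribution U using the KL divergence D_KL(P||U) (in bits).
0.3783 bits

U(i) = 1/4 for all i

D_KL(P||U) = Σ P(x) log₂(P(x) / (1/4))
           = Σ P(x) log₂(P(x)) + log₂(4)
           = log₂(4) - H(P)

H(P) = -Σ P(x) log₂(P(x)):
  -P(1)·log₂(P(1)) = -(0.5684)·log₂(0.5684) = 0.46326
  -P(2)·log₂(P(2)) = -(0.2205)·log₂(0.2205) = 0.48094
  -P(3)·log₂(P(3)) = -(0.0825)·log₂(0.0825) = 0.29696
  -P(4)·log₂(P(4)) = -(0.1286)·log₂(0.1286) = 0.38053
H(P) = 0.46326 + 0.48094 + 0.29696 + 0.38053 = 1.62169 bits

log₂(4) = 2.00000 bits

D_KL(P||U) = 2.00000 - 1.62169 = 0.37831 ≈ 0.3783 bits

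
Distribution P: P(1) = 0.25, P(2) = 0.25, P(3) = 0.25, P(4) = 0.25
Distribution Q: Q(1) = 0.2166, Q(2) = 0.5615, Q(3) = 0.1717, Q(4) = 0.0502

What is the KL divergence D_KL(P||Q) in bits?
0.4744 bits

D_KL(P||Q) = Σ P(x) log₂(P(x)/Q(x))

Computing term by term:
  P(1)·log₂(P(1)/Q(1)) = 0.25·log₂(0.25/0.2166) = 0.05172
  P(2)·log₂(P(2)/Q(2)) = 0.25·log₂(0.25/0.5615) = -0.29184
  P(3)·log₂(P(3)/Q(3)) = 0.25·log₂(0.25/0.1717) = 0.13551
  P(4)·log₂(P(4)/Q(4)) = 0.25·log₂(0.25/0.0502) = 0.57904

D_KL(P||Q) = 0.05172 - 0.29184 + 0.13551 + 0.57904 = 0.47443 ≈ 0.4744 bits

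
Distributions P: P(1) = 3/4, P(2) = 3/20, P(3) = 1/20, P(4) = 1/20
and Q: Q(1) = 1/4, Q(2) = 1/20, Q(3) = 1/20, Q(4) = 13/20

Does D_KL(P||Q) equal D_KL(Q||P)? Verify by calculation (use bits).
D_KL(P||Q) = 1.2414 bits, D_KL(Q||P) = 1.9298 bits. No — D_KL(P||Q) ≠ D_KL(Q||P) for this pair.

D_KL(P||Q) = Σ P(x) log₂(P(x)/Q(x))

Computing term by term:
  P(1)·log₂(P(1)/Q(1)) = (3/4)·log₂((3/4)/(1/4)) = 1.18872
  P(2)·log₂(P(2)/Q(2)) = (3/20)·log₂((3/20)/(1/20)) = 0.23774
  P(3)·log₂(P(3)/Q(3)) = (1/20)·log₂((1/20)/(1/20)) = 0.00000
  P(4)·log₂(P(4)/Q(4)) = (1/20)·log₂((1/20)/(13/20)) = -0.18502

D_KL(P||Q) = 1.18872 + 0.23774 + 0.00000 - 0.18502 = 1.24144 ≈ 1.2414 bits

D_KL(Q||P) = Σ Q(x) log₂(Q(x)/P(x))

Computing term by term:
  Q(1)·log₂(Q(1)/P(1)) = (1/4)·log₂((1/4)/(3/4)) = -0.39624
  Q(2)·log₂(Q(2)/P(2)) = (1/20)·log₂((1/20)/(3/20)) = -0.07925
  Q(3)·log₂(Q(3)/P(3)) = (1/20)·log₂((1/20)/(1/20)) = 0.00000
  Q(4)·log₂(Q(4)/P(4)) = (13/20)·log₂((13/20)/(1/20)) = 2.40529

D_KL(Q||P) = -0.39624 - 0.07925 + 0.00000 + 2.40529 = 1.92980 ≈ 1.9298 bits

These are NOT equal (difference: 0.6884 bits). KL divergence is asymmetric: D_KL(P||Q) ≠ D_KL(Q||P) in general.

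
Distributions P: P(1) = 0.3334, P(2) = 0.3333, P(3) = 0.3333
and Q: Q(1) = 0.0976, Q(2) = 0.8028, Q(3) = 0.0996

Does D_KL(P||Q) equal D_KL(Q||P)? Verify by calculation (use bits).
D_KL(P||Q) = 0.7490 bits, D_KL(Q||P) = 0.6716 bits. No — D_KL(P||Q) ≠ D_KL(Q||P) for this pair.

D_KL(P||Q) = Σ P(x) log₂(P(x)/Q(x))

Computing term by term:
  P(1)·log₂(P(1)/Q(1)) = 0.3334·log₂(0.3334/0.0976) = 0.59089
  P(2)·log₂(P(2)/Q(2)) = 0.3333·log₂(0.3333/0.8028) = -0.42270
  P(3)·log₂(P(3)/Q(3)) = 0.3333·log₂(0.3333/0.0996) = 0.58081

D_KL(P||Q) = 0.59089 - 0.42270 + 0.58081 = 0.74900 ≈ 0.7490 bits

D_KL(Q||P) = Σ Q(x) log₂(Q(x)/P(x))

Computing term by term:
  Q(1)·log₂(Q(1)/P(1)) = 0.0976·log₂(0.0976/0.3334) = -0.17298
  Q(2)·log₂(Q(2)/P(2)) = 0.8028·log₂(0.8028/0.3333) = 1.01813
  Q(3)·log₂(Q(3)/P(3)) = 0.0996·log₂(0.0996/0.3333) = -0.17356

D_KL(Q||P) = -0.17298 + 1.01813 - 0.17356 = 0.67159 ≈ 0.6716 bits

These are NOT equal (difference: 0.0774 bits). KL divergence is asymmetric: D_KL(P||Q) ≠ D_KL(Q||P) in general.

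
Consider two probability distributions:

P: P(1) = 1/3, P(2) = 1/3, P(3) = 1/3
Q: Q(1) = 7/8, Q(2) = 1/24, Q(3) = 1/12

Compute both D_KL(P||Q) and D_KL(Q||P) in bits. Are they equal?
D_KL(P||Q) = 1.2026 bits, D_KL(Q||P) = 0.9266 bits. No, they are not equal.

D_KL(P||Q) = Σ P(x) log₂(P(x)/Q(x))

Computing term by term:
  P(1)·log₂(P(1)/Q(1)) = (1/3)·log₂((1/3)/(7/8)) = -0.46411
  P(2)·log₂(P(2)/Q(2)) = (1/3)·log₂((1/3)/(1/24)) = 1.00000
  P(3)·log₂(P(3)/Q(3)) = (1/3)·log₂((1/3)/(1/12)) = 0.66667

D_KL(P||Q) = -0.46411 + 1.00000 + 0.66667 = 1.20256 ≈ 1.2026 bits

D_KL(Q||P) = Σ Q(x) log₂(Q(x)/P(x))

Computing term by term:
  Q(1)·log₂(Q(1)/P(1)) = (7/8)·log₂((7/8)/(1/3)) = 1.21828
  Q(2)·log₂(Q(2)/P(2)) = (1/24)·log₂((1/24)/(1/3)) = -0.12500
  Q(3)·log₂(Q(3)/P(3)) = (1/12)·log₂((1/12)/(1/3)) = -0.16667

D_KL(Q||P) = 1.21828 - 0.12500 - 0.16667 = 0.92661 ≈ 0.9266 bits

These are NOT equal (difference: 0.2760 bits). KL divergence is asymmetric: D_KL(P||Q) ≠ D_KL(Q||P) in general.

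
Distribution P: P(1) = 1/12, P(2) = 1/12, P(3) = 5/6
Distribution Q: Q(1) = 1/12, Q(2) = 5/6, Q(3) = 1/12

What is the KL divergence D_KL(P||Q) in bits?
2.4914 bits

D_KL(P||Q) = Σ P(x) log₂(P(x)/Q(x))

Computing term by term:
  P(1)·log₂(P(1)/Q(1)) = (1/12)·log₂((1/12)/(1/12)) = 0.00000
  P(2)·log₂(P(2)/Q(2)) = (1/12)·log₂((1/12)/(5/6)) = -0.27683
  P(3)·log₂(P(3)/Q(3)) = (5/6)·log₂((5/6)/(1/12)) = 2.76827

D_KL(P||Q) = 0.00000 - 0.27683 + 2.76827 = 2.49144 ≈ 2.4914 bits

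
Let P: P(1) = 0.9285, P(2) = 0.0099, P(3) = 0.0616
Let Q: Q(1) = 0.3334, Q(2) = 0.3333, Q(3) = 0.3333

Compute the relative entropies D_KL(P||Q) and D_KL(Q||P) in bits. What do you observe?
D_KL(P||Q) = 1.1717 bits, D_KL(Q||P) = 2.0101 bits. The two directions give different values (D_KL(Q||P) exceeds D_KL(P||Q) by 0.8384 bits): KL divergence is asymmetric.

D_KL(P||Q) = Σ P(x) log₂(P(x)/Q(x))

Computing term by term:
  P(1)·log₂(P(1)/Q(1)) = 0.9285·log₂(0.9285/0.3334) = 1.37200
  P(2)·log₂(P(2)/Q(2)) = 0.0099·log₂(0.0099/0.3333) = -0.05023
  P(3)·log₂(P(3)/Q(3)) = 0.0616·log₂(0.0616/0.3333) = -0.15005

D_KL(P||Q) = 1.37200 - 0.05023 - 0.15005 = 1.17172 ≈ 1.1717 bits

D_KL(Q||P) = Σ Q(x) log₂(Q(x)/P(x))

Computing term by term:
  Q(1)·log₂(Q(1)/P(1)) = 0.3334·log₂(0.3334/0.9285) = -0.49265
  Q(2)·log₂(Q(2)/P(2)) = 0.3333·log₂(0.3333/0.0099) = 1.69091
  Q(3)·log₂(Q(3)/P(3)) = 0.3333·log₂(0.3333/0.0616) = 0.81186

D_KL(Q||P) = -0.49265 + 1.69091 + 0.81186 = 2.01012 ≈ 2.0101 bits

These are NOT equal (difference: 0.8384 bits). KL divergence is asymmetric: D_KL(P||Q) ≠ D_KL(Q||P) in general.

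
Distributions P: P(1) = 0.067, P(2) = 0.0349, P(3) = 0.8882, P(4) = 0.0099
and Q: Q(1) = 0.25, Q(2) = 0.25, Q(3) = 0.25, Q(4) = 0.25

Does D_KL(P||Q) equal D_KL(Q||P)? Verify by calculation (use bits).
D_KL(P||Q) = 1.3519 bits, D_KL(Q||P) = 1.8924 bits. No — D_KL(P||Q) ≠ D_KL(Q||P) for this pair.

D_KL(P||Q) = Σ P(x) log₂(P(x)/Q(x))

Computing term by term:
  P(1)·log₂(P(1)/Q(1)) = 0.067·log₂(0.067/0.25) = -0.12728
  P(2)·log₂(P(2)/Q(2)) = 0.0349·log₂(0.0349/0.25) = -0.09914
  P(3)·log₂(P(3)/Q(3)) = 0.8882·log₂(0.8882/0.25) = 1.62448
  P(4)·log₂(P(4)/Q(4)) = 0.0099·log₂(0.0099/0.25) = -0.04612

D_KL(P||Q) = -0.12728 - 0.09914 + 1.62448 - 0.04612 = 1.35194 ≈ 1.3519 bits

D_KL(Q||P) = Σ Q(x) log₂(Q(x)/P(x))

Computing term by term:
  Q(1)·log₂(Q(1)/P(1)) = 0.25·log₂(0.25/0.067) = 0.47492
  Q(2)·log₂(Q(2)/P(2)) = 0.25·log₂(0.25/0.0349) = 0.71016
  Q(3)·log₂(Q(3)/P(3)) = 0.25·log₂(0.25/0.8882) = -0.45724
  Q(4)·log₂(Q(4)/P(4)) = 0.25·log₂(0.25/0.0099) = 1.16459

D_KL(Q||P) = 0.47492 + 0.71016 - 0.45724 + 1.16459 = 1.89243 ≈ 1.8924 bits

These are NOT equal (difference: 0.5405 bits). KL divergence is asymmetric: D_KL(P||Q) ≠ D_KL(Q||P) in general.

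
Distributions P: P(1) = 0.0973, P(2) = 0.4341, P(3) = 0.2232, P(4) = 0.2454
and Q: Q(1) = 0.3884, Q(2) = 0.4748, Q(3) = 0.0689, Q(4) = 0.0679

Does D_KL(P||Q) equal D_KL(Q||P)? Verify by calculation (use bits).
D_KL(P||Q) = 0.5829 bits, D_KL(Q||P) = 0.5943 bits. No — D_KL(P||Q) ≠ D_KL(Q||P) for this pair.

D_KL(P||Q) = Σ P(x) log₂(P(x)/Q(x))

Computing term by term:
  P(1)·log₂(P(1)/Q(1)) = 0.0973·log₂(0.0973/0.3884) = -0.19431
  P(2)·log₂(P(2)/Q(2)) = 0.4341·log₂(0.4341/0.4748) = -0.05613
  P(3)·log₂(P(3)/Q(3)) = 0.2232·log₂(0.2232/0.0689) = 0.37849
  P(4)·log₂(P(4)/Q(4)) = 0.2454·log₂(0.2454/0.0679) = 0.45489

D_KL(P||Q) = -0.19431 - 0.05613 + 0.37849 + 0.45489 = 0.58294 ≈ 0.5829 bits

D_KL(Q||P) = Σ Q(x) log₂(Q(x)/P(x))

Computing term by term:
  Q(1)·log₂(Q(1)/P(1)) = 0.3884·log₂(0.3884/0.0973) = 0.77565
  Q(2)·log₂(Q(2)/P(2)) = 0.4748·log₂(0.4748/0.4341) = 0.06139
  Q(3)·log₂(Q(3)/P(3)) = 0.0689·log₂(0.0689/0.2232) = -0.11684
  Q(4)·log₂(Q(4)/P(4)) = 0.0679·log₂(0.0679/0.2454) = -0.12586

D_KL(Q||P) = 0.77565 + 0.06139 - 0.11684 - 0.12586 = 0.59434 ≈ 0.5943 bits

These are NOT equal (difference: 0.0114 bits). KL divergence is asymmetric: D_KL(P||Q) ≠ D_KL(Q||P) in general.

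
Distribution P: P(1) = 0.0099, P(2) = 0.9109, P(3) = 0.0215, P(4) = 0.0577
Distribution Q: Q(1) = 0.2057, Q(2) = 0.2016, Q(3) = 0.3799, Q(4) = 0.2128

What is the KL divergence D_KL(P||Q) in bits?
1.7409 bits

D_KL(P||Q) = Σ P(x) log₂(P(x)/Q(x))

Computing term by term:
  P(1)·log₂(P(1)/Q(1)) = 0.0099·log₂(0.0099/0.2057) = -0.04333
  P(2)·log₂(P(2)/Q(2)) = 0.9109·log₂(0.9109/0.2016) = 1.98193
  P(3)·log₂(P(3)/Q(3)) = 0.0215·log₂(0.0215/0.3799) = -0.08908
  P(4)·log₂(P(4)/Q(4)) = 0.0577·log₂(0.0577/0.2128) = -0.10864

D_KL(P||Q) = -0.04333 + 1.98193 - 0.08908 - 0.10864 = 1.74088 ≈ 1.7409 bits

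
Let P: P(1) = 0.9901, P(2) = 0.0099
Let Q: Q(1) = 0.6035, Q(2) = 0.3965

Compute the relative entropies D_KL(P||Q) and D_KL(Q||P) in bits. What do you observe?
D_KL(P||Q) = 0.6544 bits, D_KL(Q||P) = 1.6798 bits. The two directions give different values (D_KL(Q||P) exceeds D_KL(P||Q) by 1.0254 bits): KL divergence is asymmetric.

D_KL(P||Q) = Σ P(x) log₂(P(x)/Q(x))

Computing term by term:
  P(1)·log₂(P(1)/Q(1)) = 0.9901·log₂(0.9901/0.6035) = 0.70715
  P(2)·log₂(P(2)/Q(2)) = 0.0099·log₂(0.0099/0.3965) = -0.05271

D_KL(P||Q) = 0.70715 - 0.05271 = 0.65444 ≈ 0.6544 bits

D_KL(Q||P) = Σ Q(x) log₂(Q(x)/P(x))

Computing term by term:
  Q(1)·log₂(Q(1)/P(1)) = 0.6035·log₂(0.6035/0.9901) = -0.43103
  Q(2)·log₂(Q(2)/P(2)) = 0.3965·log₂(0.3965/0.0099) = 2.11087

D_KL(Q||P) = -0.43103 + 2.11087 = 1.67984 ≈ 1.6798 bits

These are NOT equal (difference: 1.0254 bits). KL divergence is asymmetric: D_KL(P||Q) ≠ D_KL(Q||P) in general.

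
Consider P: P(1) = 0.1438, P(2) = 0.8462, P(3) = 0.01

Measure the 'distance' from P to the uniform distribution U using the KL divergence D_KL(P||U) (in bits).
0.9123 bits

U(i) = 1/3 for all i

D_KL(P||U) = Σ P(x) log₂(P(x) / (1/3))
           = Σ P(x) log₂(P(x)) + log₂(3)
           = log₂(3) - H(P)

H(P) = -Σ P(x) log₂(P(x)):
  -P(1)·log₂(P(1)) = -(0.1438)·log₂(0.1438) = 0.40233
  -P(2)·log₂(P(2)) = -(0.8462)·log₂(0.8462) = 0.20387
  -P(3)·log₂(P(3)) = -(0.01)·log₂(0.01) = 0.06644
H(P) = 0.40233 + 0.20387 + 0.06644 = 0.67264 bits

log₂(3) = 1.58496 bits

D_KL(P||U) = 1.58496 - 0.67264 = 0.91232 ≈ 0.9123 bits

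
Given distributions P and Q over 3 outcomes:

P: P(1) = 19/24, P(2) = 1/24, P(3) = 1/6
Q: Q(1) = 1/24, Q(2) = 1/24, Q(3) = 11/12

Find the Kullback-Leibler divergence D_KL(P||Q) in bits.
2.9530 bits

D_KL(P||Q) = Σ P(x) log₂(P(x)/Q(x))

Computing term by term:
  P(1)·log₂(P(1)/Q(1)) = (19/24)·log₂((19/24)/(1/24)) = 3.36294
  P(2)·log₂(P(2)/Q(2)) = (1/24)·log₂((1/24)/(1/24)) = 0.00000
  P(3)·log₂(P(3)/Q(3)) = (1/6)·log₂((1/6)/(11/12)) = -0.40991

D_KL(P||Q) = 3.36294 + 0.00000 - 0.40991 = 2.95303 ≈ 2.9530 bits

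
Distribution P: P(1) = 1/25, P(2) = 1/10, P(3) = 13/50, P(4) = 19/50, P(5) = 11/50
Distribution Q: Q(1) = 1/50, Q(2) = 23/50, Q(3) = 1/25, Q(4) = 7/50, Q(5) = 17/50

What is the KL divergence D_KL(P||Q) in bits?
0.9312 bits

D_KL(P||Q) = Σ P(x) log₂(P(x)/Q(x))

Computing term by term:
  P(1)·log₂(P(1)/Q(1)) = (1/25)·log₂((1/25)/(1/50)) = 0.04000
  P(2)·log₂(P(2)/Q(2)) = (1/10)·log₂((1/10)/(23/50)) = -0.22016
  P(3)·log₂(P(3)/Q(3)) = (13/50)·log₂((13/50)/(1/25)) = 0.70211
  P(4)·log₂(P(4)/Q(4)) = (19/50)·log₂((19/50)/(7/50)) = 0.54742
  P(5)·log₂(P(5)/Q(5)) = (11/50)·log₂((11/50)/(17/50)) = -0.13817

D_KL(P||Q) = 0.04000 - 0.22016 + 0.70211 + 0.54742 - 0.13817 = 0.93120 ≈ 0.9312 bits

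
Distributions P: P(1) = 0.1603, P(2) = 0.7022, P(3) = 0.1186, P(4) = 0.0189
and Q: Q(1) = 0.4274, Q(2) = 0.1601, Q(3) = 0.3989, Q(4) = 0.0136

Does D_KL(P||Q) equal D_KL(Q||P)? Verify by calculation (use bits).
D_KL(P||Q) = 1.0724 bits, D_KL(Q||P) = 0.9548 bits. No — D_KL(P||Q) ≠ D_KL(Q||P) for this pair.

D_KL(P||Q) = Σ P(x) log₂(P(x)/Q(x))

Computing term by term:
  P(1)·log₂(P(1)/Q(1)) = 0.1603·log₂(0.1603/0.4274) = -0.22679
  P(2)·log₂(P(2)/Q(2)) = 0.7022·log₂(0.7022/0.1601) = 1.49773
  P(3)·log₂(P(3)/Q(3)) = 0.1186·log₂(0.1186/0.3989) = -0.20754
  P(4)·log₂(P(4)/Q(4)) = 0.0189·log₂(0.0189/0.0136) = 0.00897

D_KL(P||Q) = -0.22679 + 1.49773 - 0.20754 + 0.00897 = 1.07237 ≈ 1.0724 bits

D_KL(Q||P) = Σ Q(x) log₂(Q(x)/P(x))

Computing term by term:
  Q(1)·log₂(Q(1)/P(1)) = 0.4274·log₂(0.4274/0.1603) = 0.60469
  Q(2)·log₂(Q(2)/P(2)) = 0.1601·log₂(0.1601/0.7022) = -0.34148
  Q(3)·log₂(Q(3)/P(3)) = 0.3989·log₂(0.3989/0.1186) = 0.69804
  Q(4)·log₂(Q(4)/P(4)) = 0.0136·log₂(0.0136/0.0189) = -0.00646

D_KL(Q||P) = 0.60469 - 0.34148 + 0.69804 - 0.00646 = 0.95479 ≈ 0.9548 bits

These are NOT equal (difference: 0.1176 bits). KL divergence is asymmetric: D_KL(P||Q) ≠ D_KL(Q||P) in general.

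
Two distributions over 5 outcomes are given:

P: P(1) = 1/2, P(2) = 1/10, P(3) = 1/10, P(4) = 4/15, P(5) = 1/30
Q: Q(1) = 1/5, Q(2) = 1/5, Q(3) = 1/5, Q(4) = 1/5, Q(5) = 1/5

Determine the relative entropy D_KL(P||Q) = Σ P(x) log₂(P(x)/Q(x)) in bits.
0.4855 bits

D_KL(P||Q) = Σ P(x) log₂(P(x)/Q(x))

Computing term by term:
  P(1)·log₂(P(1)/Q(1)) = (1/2)·log₂((1/2)/(1/5)) = 0.66096
  P(2)·log₂(P(2)/Q(2)) = (1/10)·log₂((1/10)/(1/5)) = -0.10000
  P(3)·log₂(P(3)/Q(3)) = (1/10)·log₂((1/10)/(1/5)) = -0.10000
  P(4)·log₂(P(4)/Q(4)) = (4/15)·log₂((4/15)/(1/5)) = 0.11068
  P(5)·log₂(P(5)/Q(5)) = (1/30)·log₂((1/30)/(1/5)) = -0.08617

D_KL(P||Q) = 0.66096 - 0.10000 - 0.10000 + 0.11068 - 0.08617 = 0.48547 ≈ 0.4855 bits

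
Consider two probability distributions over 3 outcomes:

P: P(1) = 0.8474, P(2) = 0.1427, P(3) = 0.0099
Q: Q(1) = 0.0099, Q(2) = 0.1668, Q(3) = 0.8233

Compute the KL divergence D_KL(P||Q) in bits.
5.3446 bits

D_KL(P||Q) = Σ P(x) log₂(P(x)/Q(x))

Computing term by term:
  P(1)·log₂(P(1)/Q(1)) = 0.8474·log₂(0.8474/0.0099) = 5.43986
  P(2)·log₂(P(2)/Q(2)) = 0.1427·log₂(0.1427/0.1668) = -0.03213
  P(3)·log₂(P(3)/Q(3)) = 0.0099·log₂(0.0099/0.8233) = -0.06314

D_KL(P||Q) = 5.43986 - 0.03213 - 0.06314 = 5.34459 ≈ 5.3446 bits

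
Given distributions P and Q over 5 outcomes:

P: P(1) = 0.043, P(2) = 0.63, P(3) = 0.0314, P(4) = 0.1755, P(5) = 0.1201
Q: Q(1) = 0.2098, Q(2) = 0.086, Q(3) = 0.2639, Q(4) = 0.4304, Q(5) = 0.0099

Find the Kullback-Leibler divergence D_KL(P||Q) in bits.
1.8205 bits

D_KL(P||Q) = Σ P(x) log₂(P(x)/Q(x))

Computing term by term:
  P(1)·log₂(P(1)/Q(1)) = 0.043·log₂(0.043/0.2098) = -0.09832
  P(2)·log₂(P(2)/Q(2)) = 0.63·log₂(0.63/0.086) = 1.80995
  P(3)·log₂(P(3)/Q(3)) = 0.0314·log₂(0.0314/0.2639) = -0.09643
  P(4)·log₂(P(4)/Q(4)) = 0.1755·log₂(0.1755/0.4304) = -0.22713
  P(5)·log₂(P(5)/Q(5)) = 0.1201·log₂(0.1201/0.0099) = 0.43244

D_KL(P||Q) = -0.09832 + 1.80995 - 0.09643 - 0.22713 + 0.43244 = 1.82051 ≈ 1.8205 bits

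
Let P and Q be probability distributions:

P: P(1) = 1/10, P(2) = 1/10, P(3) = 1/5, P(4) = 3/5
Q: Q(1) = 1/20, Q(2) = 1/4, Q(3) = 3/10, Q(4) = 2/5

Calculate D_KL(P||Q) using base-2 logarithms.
0.2018 bits

D_KL(P||Q) = Σ P(x) log₂(P(x)/Q(x))

Computing term by term:
  P(1)·log₂(P(1)/Q(1)) = (1/10)·log₂((1/10)/(1/20)) = 0.10000
  P(2)·log₂(P(2)/Q(2)) = (1/10)·log₂((1/10)/(1/4)) = -0.13219
  P(3)·log₂(P(3)/Q(3)) = (1/5)·log₂((1/5)/(3/10)) = -0.11699
  P(4)·log₂(P(4)/Q(4)) = (3/5)·log₂((3/5)/(2/5)) = 0.35098

D_KL(P||Q) = 0.10000 - 0.13219 - 0.11699 + 0.35098 = 0.20180 ≈ 0.2018 bits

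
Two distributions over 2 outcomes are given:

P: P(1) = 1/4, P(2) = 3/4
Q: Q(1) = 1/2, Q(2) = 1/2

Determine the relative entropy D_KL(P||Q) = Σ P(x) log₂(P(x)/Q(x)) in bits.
0.1887 bits

D_KL(P||Q) = Σ P(x) log₂(P(x)/Q(x))

Computing term by term:
  P(1)·log₂(P(1)/Q(1)) = (1/4)·log₂((1/4)/(1/2)) = -0.25000
  P(2)·log₂(P(2)/Q(2)) = (3/4)·log₂((3/4)/(1/2)) = 0.43872

D_KL(P||Q) = -0.25000 + 0.43872 = 0.18872 ≈ 0.1887 bits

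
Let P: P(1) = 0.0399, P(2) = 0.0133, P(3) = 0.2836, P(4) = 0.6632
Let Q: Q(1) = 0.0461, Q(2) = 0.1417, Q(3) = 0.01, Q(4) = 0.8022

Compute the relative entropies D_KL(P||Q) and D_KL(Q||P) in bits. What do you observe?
D_KL(P||Q) = 1.1328 bits, D_KL(Q||P) = 0.6652 bits. The two directions give different values (D_KL(P||Q) exceeds D_KL(Q||P) by 0.4676 bits): KL divergence is asymmetric.

D_KL(P||Q) = Σ P(x) log₂(P(x)/Q(x))

Computing term by term:
  P(1)·log₂(P(1)/Q(1)) = 0.0399·log₂(0.0399/0.0461) = -0.00831
  P(2)·log₂(P(2)/Q(2)) = 0.0133·log₂(0.0133/0.1417) = -0.04540
  P(3)·log₂(P(3)/Q(3)) = 0.2836·log₂(0.2836/0.01) = 1.36859
  P(4)·log₂(P(4)/Q(4)) = 0.6632·log₂(0.6632/0.8022) = -0.18206

D_KL(P||Q) = -0.00831 - 0.04540 + 1.36859 - 0.18206 = 1.13282 ≈ 1.1328 bits

D_KL(Q||P) = Σ Q(x) log₂(Q(x)/P(x))

Computing term by term:
  Q(1)·log₂(Q(1)/P(1)) = 0.0461·log₂(0.0461/0.0399) = 0.00961
  Q(2)·log₂(Q(2)/P(2)) = 0.1417·log₂(0.1417/0.0133) = 0.48367
  Q(3)·log₂(Q(3)/P(3)) = 0.01·log₂(0.01/0.2836) = -0.04826
  Q(4)·log₂(Q(4)/P(4)) = 0.8022·log₂(0.8022/0.6632) = 0.22022

D_KL(Q||P) = 0.00961 + 0.48367 - 0.04826 + 0.22022 = 0.66524 ≈ 0.6652 bits

These are NOT equal (difference: 0.4676 bits). KL divergence is asymmetric: D_KL(P||Q) ≠ D_KL(Q||P) in general.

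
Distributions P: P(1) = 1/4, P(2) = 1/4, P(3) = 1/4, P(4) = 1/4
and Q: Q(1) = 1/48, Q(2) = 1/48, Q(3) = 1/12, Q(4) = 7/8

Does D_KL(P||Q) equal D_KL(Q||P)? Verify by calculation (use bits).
D_KL(P||Q) = 1.7369 bits, D_KL(Q||P) = 1.3000 bits. No — D_KL(P||Q) ≠ D_KL(Q||P) for this pair.

D_KL(P||Q) = Σ P(x) log₂(P(x)/Q(x))

Computing term by term:
  P(1)·log₂(P(1)/Q(1)) = (1/4)·log₂((1/4)/(1/48)) = 0.89624
  P(2)·log₂(P(2)/Q(2)) = (1/4)·log₂((1/4)/(1/48)) = 0.89624
  P(3)·log₂(P(3)/Q(3)) = (1/4)·log₂((1/4)/(1/12)) = 0.39624
  P(4)·log₂(P(4)/Q(4)) = (1/4)·log₂((1/4)/(7/8)) = -0.45184

D_KL(P||Q) = 0.89624 + 0.89624 + 0.39624 - 0.45184 = 1.73688 ≈ 1.7369 bits

D_KL(Q||P) = Σ Q(x) log₂(Q(x)/P(x))

Computing term by term:
  Q(1)·log₂(Q(1)/P(1)) = (1/48)·log₂((1/48)/(1/4)) = -0.07469
  Q(2)·log₂(Q(2)/P(2)) = (1/48)·log₂((1/48)/(1/4)) = -0.07469
  Q(3)·log₂(Q(3)/P(3)) = (1/12)·log₂((1/12)/(1/4)) = -0.13208
  Q(4)·log₂(Q(4)/P(4)) = (7/8)·log₂((7/8)/(1/4)) = 1.58144

D_KL(Q||P) = -0.07469 - 0.07469 - 0.13208 + 1.58144 = 1.29998 ≈ 1.3000 bits

These are NOT equal (difference: 0.4369 bits). KL divergence is asymmetric: D_KL(P||Q) ≠ D_KL(Q||P) in general.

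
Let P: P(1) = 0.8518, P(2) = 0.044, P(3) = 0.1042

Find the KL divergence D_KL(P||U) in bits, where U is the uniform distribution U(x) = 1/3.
0.8496 bits

U(i) = 1/3 for all i

D_KL(P||U) = Σ P(x) log₂(P(x) / (1/3))
           = Σ P(x) log₂(P(x)) + log₂(3)
           = log₂(3) - H(P)

H(P) = -Σ P(x) log₂(P(x)):
  -P(1)·log₂(P(1)) = -(0.8518)·log₂(0.8518) = 0.19712
  -P(2)·log₂(P(2)) = -(0.044)·log₂(0.044) = 0.19828
  -P(3)·log₂(P(3)) = -(0.1042)·log₂(0.1042) = 0.33996
H(P) = 0.19712 + 0.19828 + 0.33996 = 0.73536 bits

log₂(3) = 1.58496 bits

D_KL(P||U) = 1.58496 - 0.73536 = 0.84960 ≈ 0.8496 bits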